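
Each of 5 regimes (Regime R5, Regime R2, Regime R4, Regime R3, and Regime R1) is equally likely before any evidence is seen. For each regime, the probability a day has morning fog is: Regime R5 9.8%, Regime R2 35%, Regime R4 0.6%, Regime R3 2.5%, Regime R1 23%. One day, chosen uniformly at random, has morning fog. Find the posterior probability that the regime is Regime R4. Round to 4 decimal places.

0.0085

Since the prior is uniform, the posterior is proportional to the likelihood:
  Regime R5: 0.098
  Regime R2: 0.35
  Regime R4: 0.006
  Regime R3: 0.025
  Regime R1: 0.23
Normalizing constant = 0.709.
P(Regime R4 | evidence) = 0.006 / 0.709 ≈ 0.0085.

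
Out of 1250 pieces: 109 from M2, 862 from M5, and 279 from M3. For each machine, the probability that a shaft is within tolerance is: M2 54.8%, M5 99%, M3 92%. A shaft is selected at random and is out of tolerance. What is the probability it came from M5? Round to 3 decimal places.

0.107

Taking complements, P(oversize | each) = M2 0.452, M5 0.01, M3 0.08.
By Bayes' rule, posterior ∝ prior × likelihood:
  M2: 0.0872 × 0.452 = 0.0394144
  M5: 0.6896 × 0.01 = 0.006896
  M3: 0.2232 × 0.08 = 0.017856
Sum = 0.0641664.
P(M5 | evidence) = 0.006896 / 0.0641664 ≈ 0.107.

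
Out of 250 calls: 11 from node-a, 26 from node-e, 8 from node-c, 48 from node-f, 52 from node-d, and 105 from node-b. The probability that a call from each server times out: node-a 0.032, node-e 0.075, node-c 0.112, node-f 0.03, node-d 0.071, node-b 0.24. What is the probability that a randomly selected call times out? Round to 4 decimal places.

Unnormalized posteriors (prior × likelihood):
  node-a: 0.044 × 0.032 = 0.001408
  node-e: 0.104 × 0.075 = 0.0078
  node-c: 0.032 × 0.112 = 0.003584
  node-f: 0.192 × 0.03 = 0.00576
  node-d: 0.208 × 0.071 = 0.014768
  node-b: 0.42 × 0.24 = 0.1008
P(timeout) = 0.001408 + 0.0078 + 0.003584 + 0.00576 + 0.014768 + 0.1008 = 0.13412 → 0.1341.

0.1341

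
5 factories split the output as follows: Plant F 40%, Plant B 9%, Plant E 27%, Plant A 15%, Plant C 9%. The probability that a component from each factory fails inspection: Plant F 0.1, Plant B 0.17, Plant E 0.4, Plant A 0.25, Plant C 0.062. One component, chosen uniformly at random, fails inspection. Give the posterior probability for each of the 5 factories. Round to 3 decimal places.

Compute prior × likelihood for every hypothesis:
  Plant F: 0.4 × 0.1 = 0.04
  Plant B: 0.09 × 0.17 = 0.0153
  Plant E: 0.27 × 0.4 = 0.108
  Plant A: 0.15 × 0.25 = 0.0375
  Plant C: 0.09 × 0.062 = 0.00558
Sum = 0.20638.
P(Plant F | nonconforming) = 0.04/0.20638 ≈ 0.194
P(Plant B | nonconforming) = 0.0153/0.20638 ≈ 0.074
P(Plant E | nonconforming) = 0.108/0.20638 ≈ 0.523
P(Plant A | nonconforming) = 0.0375/0.20638 ≈ 0.182
P(Plant C | nonconforming) = 0.00558/0.20638 ≈ 0.027
(Check: 0.194+0.074+0.523+0.182+0.027 = 1.000.)

Plant F 0.194, Plant B 0.074, Plant E 0.523, Plant A 0.182, Plant C 0.027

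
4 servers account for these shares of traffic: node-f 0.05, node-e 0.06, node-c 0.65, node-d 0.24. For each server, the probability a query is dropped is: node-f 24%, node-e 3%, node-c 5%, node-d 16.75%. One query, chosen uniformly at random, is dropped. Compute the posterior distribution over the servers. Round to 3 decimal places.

Prior × likelihood for each hypothesis:
  node-f: 0.05 × 0.24 = 0.012
  node-e: 0.06 × 0.03 = 0.0018
  node-c: 0.65 × 0.05 = 0.0325
  node-d: 0.24 × 0.1675 = 0.0402
Total = 0.0865.
P(node-f | dropped) = 0.012/0.0865 ≈ 0.139
P(node-e | dropped) = 0.0018/0.0865 ≈ 0.021
P(node-c | dropped) = 0.0325/0.0865 ≈ 0.376
P(node-d | dropped) = 0.0402/0.0865 ≈ 0.465
(Check: 0.139+0.021+0.376+0.465 = 1.001.)

node-f 0.139, node-e 0.021, node-c 0.376, node-d 0.465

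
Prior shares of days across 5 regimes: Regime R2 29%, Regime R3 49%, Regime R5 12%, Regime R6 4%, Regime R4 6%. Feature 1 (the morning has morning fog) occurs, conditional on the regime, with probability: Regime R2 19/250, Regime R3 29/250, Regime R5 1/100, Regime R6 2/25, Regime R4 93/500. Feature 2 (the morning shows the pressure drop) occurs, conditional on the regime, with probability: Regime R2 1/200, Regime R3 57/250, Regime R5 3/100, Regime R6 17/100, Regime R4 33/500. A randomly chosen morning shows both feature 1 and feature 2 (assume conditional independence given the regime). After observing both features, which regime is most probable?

Unnormalized posteriors (prior × likelihood):
  Regime R2: 0.29 × 0.076 × 0.005 = 0.0001102
  Regime R3: 0.49 × 0.116 × 0.228 = 0.01295952
  Regime R5: 0.12 × 0.01 × 0.03 = 0.000036
  Regime R6: 0.04 × 0.08 × 0.17 = 0.000544
  Regime R4: 0.06 × 0.186 × 0.066 = 0.00073656
Normalizing constant = 0.01438628.
Largest term belongs to Regime R3, so Regime R3 is most probable.

Regime R3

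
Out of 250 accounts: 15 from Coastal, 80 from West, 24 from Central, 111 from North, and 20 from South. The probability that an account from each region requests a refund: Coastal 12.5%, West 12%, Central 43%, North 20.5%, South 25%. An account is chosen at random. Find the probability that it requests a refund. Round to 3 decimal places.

0.198

By Bayes' rule, posterior ∝ prior × likelihood:
  Coastal: 0.06 × 0.125 = 0.0075
  West: 0.32 × 0.12 = 0.0384
  Central: 0.096 × 0.43 = 0.04128
  North: 0.444 × 0.205 = 0.09102
  South: 0.08 × 0.25 = 0.02
P(refund) = 0.0075 + 0.0384 + 0.04128 + 0.09102 + 0.02 = 0.1982 → 0.198.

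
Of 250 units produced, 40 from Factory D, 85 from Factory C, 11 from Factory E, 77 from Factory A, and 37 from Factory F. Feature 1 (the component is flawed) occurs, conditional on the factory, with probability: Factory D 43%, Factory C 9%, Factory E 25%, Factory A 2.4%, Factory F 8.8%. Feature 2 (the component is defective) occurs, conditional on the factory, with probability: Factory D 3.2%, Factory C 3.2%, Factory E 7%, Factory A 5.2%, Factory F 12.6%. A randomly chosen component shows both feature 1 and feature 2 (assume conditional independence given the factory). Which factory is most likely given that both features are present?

Factory D

Unnormalized posteriors (prior × likelihood):
  Factory D: 0.16 × 0.43 × 0.032 = 0.0022016
  Factory C: 0.34 × 0.09 × 0.032 = 0.0009792
  Factory E: 0.044 × 0.25 × 0.07 = 0.00077
  Factory A: 0.308 × 0.024 × 0.052 = 0.000384384
  Factory F: 0.148 × 0.088 × 0.126 = 0.001641024
Normalizing constant = 0.005976208.
Largest term belongs to Factory D, so Factory D is most probable.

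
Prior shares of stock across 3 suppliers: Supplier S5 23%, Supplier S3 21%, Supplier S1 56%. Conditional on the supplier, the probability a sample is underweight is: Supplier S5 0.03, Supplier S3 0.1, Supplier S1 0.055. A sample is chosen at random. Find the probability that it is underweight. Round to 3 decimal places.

Unnormalized posteriors (prior × likelihood):
  Supplier S5: 0.23 × 0.03 = 0.0069
  Supplier S3: 0.21 × 0.1 = 0.021
  Supplier S1: 0.56 × 0.055 = 0.0308
P(underweight) = 0.0069 + 0.021 + 0.0308 = 0.0587 → 0.059.

0.059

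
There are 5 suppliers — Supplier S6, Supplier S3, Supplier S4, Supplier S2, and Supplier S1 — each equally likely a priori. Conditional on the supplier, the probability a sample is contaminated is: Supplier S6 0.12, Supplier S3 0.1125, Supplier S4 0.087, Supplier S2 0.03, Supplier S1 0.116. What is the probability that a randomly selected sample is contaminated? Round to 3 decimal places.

With a uniform prior (1/5 each), posterior ∝ likelihood:
  Supplier S6: 0.12
  Supplier S3: 0.1125
  Supplier S4: 0.087
  Supplier S2: 0.03
  Supplier S1: 0.116
P(contaminated) = (1/5) × (0.12 + 0.1125 + 0.087 + 0.03 + 0.116) = 0.4655/5 ≈ 0.093.

0.093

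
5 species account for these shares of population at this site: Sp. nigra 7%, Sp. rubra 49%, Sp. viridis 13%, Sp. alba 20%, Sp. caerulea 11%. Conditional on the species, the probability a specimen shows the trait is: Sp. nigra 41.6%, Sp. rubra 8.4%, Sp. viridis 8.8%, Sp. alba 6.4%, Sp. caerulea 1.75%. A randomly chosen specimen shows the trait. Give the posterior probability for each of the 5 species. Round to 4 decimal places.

Unnormalized posteriors (prior × likelihood):
  Sp. nigra: 0.07 × 0.416 = 0.02912
  Sp. rubra: 0.49 × 0.084 = 0.04116
  Sp. viridis: 0.13 × 0.088 = 0.01144
  Sp. alba: 0.2 × 0.064 = 0.0128
  Sp. caerulea: 0.11 × 0.0175 = 0.001925
Total = 0.096445.
P(Sp. nigra | trait) = 0.02912/0.096445 ≈ 0.3019
P(Sp. rubra | trait) = 0.04116/0.096445 ≈ 0.4268
P(Sp. viridis | trait) = 0.01144/0.096445 ≈ 0.1186
P(Sp. alba | trait) = 0.0128/0.096445 ≈ 0.1327
P(Sp. caerulea | trait) = 0.001925/0.096445 ≈ 0.0200

Sp. nigra 0.3019, Sp. rubra 0.4268, Sp. viridis 0.1186, Sp. alba 0.1327, Sp. caerulea 0.0200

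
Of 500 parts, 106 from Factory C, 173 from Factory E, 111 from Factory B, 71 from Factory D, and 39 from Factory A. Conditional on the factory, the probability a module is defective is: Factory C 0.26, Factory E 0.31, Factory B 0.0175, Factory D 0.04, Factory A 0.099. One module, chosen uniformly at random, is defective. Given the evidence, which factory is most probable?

Factory E

By Bayes' rule, posterior ∝ prior × likelihood:
  Factory C: 0.212 × 0.26 = 0.05512
  Factory E: 0.346 × 0.31 = 0.10726
  Factory B: 0.222 × 0.0175 = 0.003885
  Factory D: 0.142 × 0.04 = 0.00568
  Factory A: 0.078 × 0.099 = 0.007722
Sum = 0.179667.
Largest term belongs to Factory E, so Factory E is most probable.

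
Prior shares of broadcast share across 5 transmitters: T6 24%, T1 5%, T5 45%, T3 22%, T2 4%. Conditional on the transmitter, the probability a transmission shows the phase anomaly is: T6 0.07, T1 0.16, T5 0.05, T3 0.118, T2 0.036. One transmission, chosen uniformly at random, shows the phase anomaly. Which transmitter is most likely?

T3

Prior × likelihood for each hypothesis:
  T6: 0.24 × 0.07 = 0.0168
  T1: 0.05 × 0.16 = 0.008
  T5: 0.45 × 0.05 = 0.0225
  T3: 0.22 × 0.118 = 0.02596
  T2: 0.04 × 0.036 = 0.00144
Total = 0.0747.
Largest term belongs to T3, so T3 is most probable.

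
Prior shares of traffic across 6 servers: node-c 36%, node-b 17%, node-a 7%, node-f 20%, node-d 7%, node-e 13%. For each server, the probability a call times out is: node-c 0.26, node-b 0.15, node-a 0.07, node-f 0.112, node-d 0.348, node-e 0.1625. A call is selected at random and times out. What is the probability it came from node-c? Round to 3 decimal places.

Compute prior × likelihood for every hypothesis:
  node-c: 0.36 × 0.26 = 0.0936
  node-b: 0.17 × 0.15 = 0.0255
  node-a: 0.07 × 0.07 = 0.0049
  node-f: 0.2 × 0.112 = 0.0224
  node-d: 0.07 × 0.348 = 0.02436
  node-e: 0.13 × 0.1625 = 0.021125
Sum = 0.191885.
P(node-c | evidence) = 0.0936 / 0.191885 ≈ 0.488.

0.488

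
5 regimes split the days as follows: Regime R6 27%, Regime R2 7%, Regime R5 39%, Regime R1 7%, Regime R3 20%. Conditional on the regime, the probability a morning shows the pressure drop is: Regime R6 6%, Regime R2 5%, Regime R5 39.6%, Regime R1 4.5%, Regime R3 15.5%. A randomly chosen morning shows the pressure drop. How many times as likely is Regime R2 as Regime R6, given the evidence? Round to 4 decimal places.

0.2160

Unnormalized posteriors (prior × likelihood):
  Regime R6: 0.27 × 0.06 = 0.0162
  Regime R2: 0.07 × 0.05 = 0.0035
  Regime R5: 0.39 × 0.396 = 0.15444
  Regime R1: 0.07 × 0.045 = 0.00315
  Regime R3: 0.2 × 0.155 = 0.031
Total = 0.20829.
The ratio is 0.0035 / 0.0162 (the normalizer cancels) = 0.2160.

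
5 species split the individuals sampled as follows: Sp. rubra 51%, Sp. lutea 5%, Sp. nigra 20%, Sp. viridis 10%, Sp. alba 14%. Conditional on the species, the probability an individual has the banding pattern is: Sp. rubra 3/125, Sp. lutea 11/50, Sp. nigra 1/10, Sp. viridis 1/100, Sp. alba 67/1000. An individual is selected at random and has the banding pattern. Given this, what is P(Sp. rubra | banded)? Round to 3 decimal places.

0.228

Prior × likelihood for each hypothesis:
  Sp. rubra: 0.51 × 0.024 = 0.01224
  Sp. lutea: 0.05 × 0.22 = 0.011
  Sp. nigra: 0.2 × 0.1 = 0.02
  Sp. viridis: 0.1 × 0.01 = 0.001
  Sp. alba: 0.14 × 0.067 = 0.00938
Total = 0.05362.
P(Sp. rubra | evidence) = 0.01224 / 0.05362 ≈ 0.228.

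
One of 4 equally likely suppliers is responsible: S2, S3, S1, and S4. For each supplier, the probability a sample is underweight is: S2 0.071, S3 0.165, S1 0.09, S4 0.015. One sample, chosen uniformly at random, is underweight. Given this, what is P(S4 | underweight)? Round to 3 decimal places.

0.044

Since the prior is uniform, the posterior is proportional to the likelihood:
  S2: 0.071
  S3: 0.165
  S1: 0.09
  S4: 0.015
Total = 0.341.
P(S4 | evidence) = 0.015 / 0.341 ≈ 0.044.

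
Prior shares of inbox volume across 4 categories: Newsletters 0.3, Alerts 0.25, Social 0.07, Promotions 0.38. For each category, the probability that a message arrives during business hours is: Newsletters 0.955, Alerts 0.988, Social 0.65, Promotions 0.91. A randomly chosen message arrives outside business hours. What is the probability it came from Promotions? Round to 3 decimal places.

0.455

Taking complements, P(off-hours | each) = Newsletters 0.045, Alerts 0.012, Social 0.35, Promotions 0.09.
By Bayes' rule, posterior ∝ prior × likelihood:
  Newsletters: 0.3 × 0.045 = 0.0135
  Alerts: 0.25 × 0.012 = 0.003
  Social: 0.07 × 0.35 = 0.0245
  Promotions: 0.38 × 0.09 = 0.0342
Total = 0.0752.
P(Promotions | evidence) = 0.0342 / 0.0752 ≈ 0.455.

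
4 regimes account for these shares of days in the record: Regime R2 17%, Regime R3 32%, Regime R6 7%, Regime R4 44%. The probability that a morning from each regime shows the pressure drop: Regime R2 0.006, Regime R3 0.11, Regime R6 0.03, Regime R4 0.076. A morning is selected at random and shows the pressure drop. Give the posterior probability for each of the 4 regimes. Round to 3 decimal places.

By Bayes' rule, posterior ∝ prior × likelihood:
  Regime R2: 0.17 × 0.006 = 0.00102
  Regime R3: 0.32 × 0.11 = 0.0352
  Regime R6: 0.07 × 0.03 = 0.0021
  Regime R4: 0.44 × 0.076 = 0.03344
Normalizing constant = 0.07176.
P(Regime R2 | drop) = 0.00102/0.07176 ≈ 0.014
P(Regime R3 | drop) = 0.0352/0.07176 ≈ 0.491
P(Regime R6 | drop) = 0.0021/0.07176 ≈ 0.029
P(Regime R4 | drop) = 0.03344/0.07176 ≈ 0.466

Regime R2 0.014, Regime R3 0.491, Regime R6 0.029, Regime R4 0.466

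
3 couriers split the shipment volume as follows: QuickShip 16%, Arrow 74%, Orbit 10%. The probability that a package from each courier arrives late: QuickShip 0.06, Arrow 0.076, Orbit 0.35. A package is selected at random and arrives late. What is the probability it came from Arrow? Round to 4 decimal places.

0.5577

Unnormalized posteriors (prior × likelihood):
  QuickShip: 0.16 × 0.06 = 0.0096
  Arrow: 0.74 × 0.076 = 0.05624
  Orbit: 0.1 × 0.35 = 0.035
Normalizing constant = 0.10084.
P(Arrow | evidence) = 0.05624 / 0.10084 ≈ 0.5577.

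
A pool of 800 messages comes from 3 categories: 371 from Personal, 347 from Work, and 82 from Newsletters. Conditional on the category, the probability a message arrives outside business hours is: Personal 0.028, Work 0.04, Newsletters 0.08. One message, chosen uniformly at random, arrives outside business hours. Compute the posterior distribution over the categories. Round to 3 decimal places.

By Bayes' rule, posterior ∝ prior × likelihood:
  Personal: 0.46375 × 0.028 = 0.012985
  Work: 0.43375 × 0.04 = 0.01735
  Newsletters: 0.1025 × 0.08 = 0.0082
Sum = 0.038535.
P(Personal | off-hours) = 0.012985/0.038535 ≈ 0.337
P(Work | off-hours) = 0.01735/0.038535 ≈ 0.450
P(Newsletters | off-hours) = 0.0082/0.038535 ≈ 0.213

Personal 0.337, Work 0.450, Newsletters 0.213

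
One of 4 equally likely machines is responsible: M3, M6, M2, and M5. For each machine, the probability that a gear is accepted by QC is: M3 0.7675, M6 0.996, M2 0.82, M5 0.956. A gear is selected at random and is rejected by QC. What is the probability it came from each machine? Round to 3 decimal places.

Taking complements, P(rejected | each) = M3 0.2325, M6 0.004, M2 0.18, M5 0.044.
Since the prior is uniform, the posterior is proportional to the likelihood:
  M3: 0.2325
  M6: 0.004
  M2: 0.18
  M5: 0.044
Sum = 0.4605.
P(M3 | rejected) = 0.2325/0.4605 ≈ 0.505
P(M6 | rejected) = 0.004/0.4605 ≈ 0.009
P(M2 | rejected) = 0.18/0.4605 ≈ 0.391
P(M5 | rejected) = 0.044/0.4605 ≈ 0.096
(Check: 0.505+0.009+0.391+0.096 = 1.001.)

M3 0.505, M6 0.009, M2 0.391, M5 0.096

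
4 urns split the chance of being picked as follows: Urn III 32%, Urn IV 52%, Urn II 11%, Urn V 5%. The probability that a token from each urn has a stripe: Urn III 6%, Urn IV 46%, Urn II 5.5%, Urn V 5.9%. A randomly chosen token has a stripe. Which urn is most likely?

Urn IV

Compute prior × likelihood for every hypothesis:
  Urn III: 0.32 × 0.06 = 0.0192
  Urn IV: 0.52 × 0.46 = 0.2392
  Urn II: 0.11 × 0.055 = 0.00605
  Urn V: 0.05 × 0.059 = 0.00295
Sum = 0.2674.
Largest term belongs to Urn IV, so Urn IV is most probable.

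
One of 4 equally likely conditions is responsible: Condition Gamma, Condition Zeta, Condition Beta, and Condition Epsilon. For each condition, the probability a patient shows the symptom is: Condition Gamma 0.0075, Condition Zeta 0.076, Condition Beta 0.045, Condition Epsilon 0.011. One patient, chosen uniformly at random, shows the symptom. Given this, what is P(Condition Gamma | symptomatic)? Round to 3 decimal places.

0.054

Since the prior is uniform, the posterior is proportional to the likelihood:
  Condition Gamma: 0.0075
  Condition Zeta: 0.076
  Condition Beta: 0.045
  Condition Epsilon: 0.011
Normalizing constant = 0.1395.
P(Condition Gamma | evidence) = 0.0075 / 0.1395 ≈ 0.054.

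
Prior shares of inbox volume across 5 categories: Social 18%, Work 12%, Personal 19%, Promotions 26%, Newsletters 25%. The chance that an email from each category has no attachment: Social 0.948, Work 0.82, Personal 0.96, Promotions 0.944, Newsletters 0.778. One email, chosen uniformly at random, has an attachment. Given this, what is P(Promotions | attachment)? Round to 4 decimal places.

0.1340

Taking complements, P(attachment | each) = Social 0.052, Work 0.18, Personal 0.04, Promotions 0.056, Newsletters 0.222.
Compute prior × likelihood for every hypothesis:
  Social: 0.18 × 0.052 = 0.00936
  Work: 0.12 × 0.18 = 0.0216
  Personal: 0.19 × 0.04 = 0.0076
  Promotions: 0.26 × 0.056 = 0.01456
  Newsletters: 0.25 × 0.222 = 0.0555
Normalizing constant = 0.10862.
P(Promotions | evidence) = 0.01456 / 0.10862 ≈ 0.1340.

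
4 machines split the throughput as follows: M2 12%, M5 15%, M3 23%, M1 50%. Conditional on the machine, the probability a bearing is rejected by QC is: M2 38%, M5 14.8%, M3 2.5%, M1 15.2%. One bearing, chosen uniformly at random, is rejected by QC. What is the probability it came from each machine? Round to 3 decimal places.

M2 0.305, M5 0.148, M3 0.038, M1 0.508

By Bayes' rule, posterior ∝ prior × likelihood:
  M2: 0.12 × 0.38 = 0.0456
  M5: 0.15 × 0.148 = 0.0222
  M3: 0.23 × 0.025 = 0.00575
  M1: 0.5 × 0.152 = 0.076
Normalizing constant = 0.14955.
P(M2 | rejected) = 0.0456/0.14955 ≈ 0.305
P(M5 | rejected) = 0.0222/0.14955 ≈ 0.148
P(M3 | rejected) = 0.00575/0.14955 ≈ 0.038
P(M1 | rejected) = 0.076/0.14955 ≈ 0.508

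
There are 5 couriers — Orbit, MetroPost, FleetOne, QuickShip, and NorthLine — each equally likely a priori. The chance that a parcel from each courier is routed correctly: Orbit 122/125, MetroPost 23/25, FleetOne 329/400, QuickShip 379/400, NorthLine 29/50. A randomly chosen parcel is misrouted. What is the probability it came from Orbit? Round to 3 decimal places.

0.032

Taking complements, P(misrouted | each) = Orbit 0.024, MetroPost 0.08, FleetOne 0.1775, QuickShip 0.0525, NorthLine 0.42.
With a uniform prior (1/5 each), posterior ∝ likelihood:
  Orbit: 0.024
  MetroPost: 0.08
  FleetOne: 0.1775
  QuickShip: 0.0525
  NorthLine: 0.42
Normalizing constant = 0.754.
P(Orbit | evidence) = 0.024 / 0.754 ≈ 0.032.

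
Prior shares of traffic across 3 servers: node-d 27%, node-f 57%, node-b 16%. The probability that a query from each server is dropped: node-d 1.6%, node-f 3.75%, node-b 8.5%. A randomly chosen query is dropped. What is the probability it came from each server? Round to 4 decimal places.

Unnormalized posteriors (prior × likelihood):
  node-d: 0.27 × 0.016 = 0.00432
  node-f: 0.57 × 0.0375 = 0.021375
  node-b: 0.16 × 0.085 = 0.0136
Total = 0.039295.
P(node-d | dropped) = 0.00432/0.039295 ≈ 0.1099
P(node-f | dropped) = 0.021375/0.039295 ≈ 0.5440
P(node-b | dropped) = 0.0136/0.039295 ≈ 0.3461
(Check: 0.1099+0.5440+0.3461 = 1.0000.)

node-d 0.1099, node-f 0.5440, node-b 0.3461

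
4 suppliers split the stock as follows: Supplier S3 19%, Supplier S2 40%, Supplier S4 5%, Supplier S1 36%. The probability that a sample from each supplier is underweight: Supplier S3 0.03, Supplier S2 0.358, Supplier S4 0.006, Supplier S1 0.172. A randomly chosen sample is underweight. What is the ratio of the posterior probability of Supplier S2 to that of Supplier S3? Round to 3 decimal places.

25.123

By Bayes' rule, posterior ∝ prior × likelihood:
  Supplier S3: 0.19 × 0.03 = 0.0057
  Supplier S2: 0.4 × 0.358 = 0.1432
  Supplier S4: 0.05 × 0.006 = 0.0003
  Supplier S1: 0.36 × 0.172 = 0.06192
Total = 0.21112.
The ratio is 0.1432 / 0.0057 (the normalizer cancels) = 25.123.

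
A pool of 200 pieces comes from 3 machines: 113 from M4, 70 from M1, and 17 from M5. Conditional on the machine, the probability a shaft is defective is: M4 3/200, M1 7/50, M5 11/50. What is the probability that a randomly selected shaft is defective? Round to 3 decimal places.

Unnormalized posteriors (prior × likelihood):
  M4: 0.565 × 0.015 = 0.008475
  M1: 0.35 × 0.14 = 0.049
  M5: 0.085 × 0.22 = 0.0187
P(defective) = 0.008475 + 0.049 + 0.0187 = 0.076175 → 0.076.

0.076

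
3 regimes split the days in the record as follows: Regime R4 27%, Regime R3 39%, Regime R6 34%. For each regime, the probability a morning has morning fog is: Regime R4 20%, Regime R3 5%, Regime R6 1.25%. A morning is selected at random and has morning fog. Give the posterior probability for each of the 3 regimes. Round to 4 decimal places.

Prior × likelihood for each hypothesis:
  Regime R4: 0.27 × 0.2 = 0.054
  Regime R3: 0.39 × 0.05 = 0.0195
  Regime R6: 0.34 × 0.0125 = 0.00425
Total = 0.07775.
P(Regime R4 | fog) = 0.054/0.07775 ≈ 0.6945
P(Regime R3 | fog) = 0.0195/0.07775 ≈ 0.2508
P(Regime R6 | fog) = 0.00425/0.07775 ≈ 0.0547
(Check: 0.6945+0.2508+0.0547 = 1.0000.)

Regime R4 0.6945, Regime R3 0.2508, Regime R6 0.0547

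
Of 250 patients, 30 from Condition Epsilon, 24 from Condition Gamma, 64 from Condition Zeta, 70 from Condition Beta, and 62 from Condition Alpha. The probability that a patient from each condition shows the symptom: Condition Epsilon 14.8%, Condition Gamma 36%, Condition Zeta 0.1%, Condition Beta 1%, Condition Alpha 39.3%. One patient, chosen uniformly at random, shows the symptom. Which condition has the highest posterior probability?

By Bayes' rule, posterior ∝ prior × likelihood:
  Condition Epsilon: 0.12 × 0.148 = 0.01776
  Condition Gamma: 0.096 × 0.36 = 0.03456
  Condition Zeta: 0.256 × 0.001 = 0.000256
  Condition Beta: 0.28 × 0.01 = 0.0028
  Condition Alpha: 0.248 × 0.393 = 0.097464
Normalizing constant = 0.15284.
Largest term belongs to Condition Alpha, so Condition Alpha is most probable.

Condition Alpha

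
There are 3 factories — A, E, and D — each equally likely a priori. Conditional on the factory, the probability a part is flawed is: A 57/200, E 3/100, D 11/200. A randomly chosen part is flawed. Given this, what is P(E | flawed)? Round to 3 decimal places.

0.081

Since the prior is uniform, the posterior is proportional to the likelihood:
  A: 0.285
  E: 0.03
  D: 0.055
Sum = 0.37.
P(E | evidence) = 0.03 / 0.37 ≈ 0.081.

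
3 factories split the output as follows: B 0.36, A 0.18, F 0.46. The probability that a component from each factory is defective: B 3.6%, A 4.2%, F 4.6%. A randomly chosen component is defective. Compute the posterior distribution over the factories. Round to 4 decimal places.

Compute prior × likelihood for every hypothesis:
  B: 0.36 × 0.036 = 0.01296
  A: 0.18 × 0.042 = 0.00756
  F: 0.46 × 0.046 = 0.02116
Normalizing constant = 0.04168.
P(B | defective) = 0.01296/0.04168 ≈ 0.3109
P(A | defective) = 0.00756/0.04168 ≈ 0.1814
P(F | defective) = 0.02116/0.04168 ≈ 0.5077
(Check: 0.3109+0.1814+0.5077 = 1.0000.)

B 0.3109, A 0.1814, F 0.5077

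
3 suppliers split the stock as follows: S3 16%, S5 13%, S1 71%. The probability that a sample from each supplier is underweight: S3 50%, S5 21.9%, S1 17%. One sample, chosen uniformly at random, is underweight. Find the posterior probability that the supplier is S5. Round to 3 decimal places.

0.124

Unnormalized posteriors (prior × likelihood):
  S3: 0.16 × 0.5 = 0.08
  S5: 0.13 × 0.219 = 0.02847
  S1: 0.71 × 0.17 = 0.1207
Sum = 0.22917.
P(S5 | evidence) = 0.02847 / 0.22917 ≈ 0.124.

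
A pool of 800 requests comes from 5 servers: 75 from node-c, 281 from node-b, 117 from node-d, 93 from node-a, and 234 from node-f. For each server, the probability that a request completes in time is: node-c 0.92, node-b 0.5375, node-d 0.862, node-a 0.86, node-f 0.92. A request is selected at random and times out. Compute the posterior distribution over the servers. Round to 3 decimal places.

Taking complements, P(timeout | each) = node-c 0.08, node-b 0.4625, node-d 0.138, node-a 0.14, node-f 0.08.
Unnormalized posteriors (prior × likelihood):
  node-c: 0.09375 × 0.08 = 0.0075
  node-b: 0.35125 × 0.4625 = 0.162453125
  node-d: 0.14625 × 0.138 = 0.0201825
  node-a: 0.11625 × 0.14 = 0.016275
  node-f: 0.2925 × 0.08 = 0.0234
Total = 0.229810625.
P(node-c | timeout) = 0.0075/0.229810625 ≈ 0.033
P(node-b | timeout) = 0.162453125/0.229810625 ≈ 0.707
P(node-d | timeout) = 0.0201825/0.229810625 ≈ 0.088
P(node-a | timeout) = 0.016275/0.229810625 ≈ 0.071
P(node-f | timeout) = 0.0234/0.229810625 ≈ 0.102
(Check: 0.033+0.707+0.088+0.071+0.102 = 1.001.)

node-c 0.033, node-b 0.707, node-d 0.088, node-a 0.071, node-f 0.102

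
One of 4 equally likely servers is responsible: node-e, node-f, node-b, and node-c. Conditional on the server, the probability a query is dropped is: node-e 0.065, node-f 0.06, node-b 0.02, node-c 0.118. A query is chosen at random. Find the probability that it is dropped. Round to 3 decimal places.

With a uniform prior (1/4 each), posterior ∝ likelihood:
  node-e: 0.065
  node-f: 0.06
  node-b: 0.02
  node-c: 0.118
P(dropped) = (1/4) × (0.065 + 0.06 + 0.02 + 0.118) = 0.263/4 ≈ 0.066.

0.066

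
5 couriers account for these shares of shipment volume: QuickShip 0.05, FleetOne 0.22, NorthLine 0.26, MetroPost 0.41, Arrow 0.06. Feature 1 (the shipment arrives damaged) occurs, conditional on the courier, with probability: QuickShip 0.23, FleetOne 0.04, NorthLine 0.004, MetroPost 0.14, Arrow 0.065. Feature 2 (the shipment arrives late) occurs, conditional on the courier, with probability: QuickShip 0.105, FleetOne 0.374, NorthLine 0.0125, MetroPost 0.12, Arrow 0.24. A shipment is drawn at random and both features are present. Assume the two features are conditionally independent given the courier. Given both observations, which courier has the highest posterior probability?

MetroPost

By Bayes' rule, posterior ∝ prior × likelihood:
  QuickShip: 0.05 × 0.23 × 0.105 = 0.0012075
  FleetOne: 0.22 × 0.04 × 0.374 = 0.0032912
  NorthLine: 0.26 × 0.004 × 0.0125 = 0.000013
  MetroPost: 0.41 × 0.14 × 0.12 = 0.006888
  Arrow: 0.06 × 0.065 × 0.24 = 0.000936
Normalizing constant = 0.0123357.
Largest term belongs to MetroPost, so MetroPost is most probable.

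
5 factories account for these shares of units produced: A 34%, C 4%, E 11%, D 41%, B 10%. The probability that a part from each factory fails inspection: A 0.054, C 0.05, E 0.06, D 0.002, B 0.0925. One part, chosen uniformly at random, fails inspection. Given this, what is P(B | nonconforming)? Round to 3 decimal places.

Compute prior × likelihood for every hypothesis:
  A: 0.34 × 0.054 = 0.01836
  C: 0.04 × 0.05 = 0.002
  E: 0.11 × 0.06 = 0.0066
  D: 0.41 × 0.002 = 0.00082
  B: 0.1 × 0.0925 = 0.00925
Normalizing constant = 0.03703.
P(B | evidence) = 0.00925 / 0.03703 ≈ 0.250.

0.250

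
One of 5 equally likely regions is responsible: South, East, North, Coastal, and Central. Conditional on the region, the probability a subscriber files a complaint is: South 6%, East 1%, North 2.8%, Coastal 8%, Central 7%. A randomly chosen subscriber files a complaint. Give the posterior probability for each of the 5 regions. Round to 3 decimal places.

South 0.242, East 0.040, North 0.113, Coastal 0.323, Central 0.282

Since the prior is uniform, the posterior is proportional to the likelihood:
  South: 0.06
  East: 0.01
  North: 0.028
  Coastal: 0.08
  Central: 0.07
Total = 0.248.
P(South | complaint) = 0.06/0.248 ≈ 0.242
P(East | complaint) = 0.01/0.248 ≈ 0.040
P(North | complaint) = 0.028/0.248 ≈ 0.113
P(Coastal | complaint) = 0.08/0.248 ≈ 0.323
P(Central | complaint) = 0.07/0.248 ≈ 0.282
(Check: 0.242+0.040+0.113+0.323+0.282 = 1.000.)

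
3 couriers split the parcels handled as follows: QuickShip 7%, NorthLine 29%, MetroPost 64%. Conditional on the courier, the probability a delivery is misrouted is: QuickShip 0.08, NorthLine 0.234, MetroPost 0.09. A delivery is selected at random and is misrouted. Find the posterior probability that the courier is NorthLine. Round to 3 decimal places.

0.518

Compute prior × likelihood for every hypothesis:
  QuickShip: 0.07 × 0.08 = 0.0056
  NorthLine: 0.29 × 0.234 = 0.06786
  MetroPost: 0.64 × 0.09 = 0.0576
Total = 0.13106.
P(NorthLine | evidence) = 0.06786 / 0.13106 ≈ 0.518.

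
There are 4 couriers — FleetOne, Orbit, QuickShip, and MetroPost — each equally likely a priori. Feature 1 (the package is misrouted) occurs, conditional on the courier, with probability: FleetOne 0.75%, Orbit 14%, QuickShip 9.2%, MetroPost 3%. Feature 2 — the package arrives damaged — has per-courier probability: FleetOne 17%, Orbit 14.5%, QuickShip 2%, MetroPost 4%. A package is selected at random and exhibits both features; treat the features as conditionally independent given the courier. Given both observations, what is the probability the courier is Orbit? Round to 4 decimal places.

0.8247

With a uniform prior (1/4 each), posterior ∝ likelihood:
  FleetOne: 0.0075 × 0.17 = 0.001275
  Orbit: 0.14 × 0.145 = 0.0203
  QuickShip: 0.092 × 0.02 = 0.00184
  MetroPost: 0.03 × 0.04 = 0.0012
Sum = 0.024615.
P(Orbit | evidence) = 0.0203 / 0.024615 ≈ 0.8247.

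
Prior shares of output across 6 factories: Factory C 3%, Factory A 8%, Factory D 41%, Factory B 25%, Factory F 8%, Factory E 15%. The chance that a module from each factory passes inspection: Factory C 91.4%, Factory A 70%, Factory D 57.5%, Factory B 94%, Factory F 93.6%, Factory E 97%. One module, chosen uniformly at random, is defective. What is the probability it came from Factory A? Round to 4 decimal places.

Taking complements, P(defective | each) = Factory C 0.086, Factory A 0.3, Factory D 0.425, Factory B 0.06, Factory F 0.064, Factory E 0.03.
Unnormalized posteriors (prior × likelihood):
  Factory C: 0.03 × 0.086 = 0.00258
  Factory A: 0.08 × 0.3 = 0.024
  Factory D: 0.41 × 0.425 = 0.17425
  Factory B: 0.25 × 0.06 = 0.015
  Factory F: 0.08 × 0.064 = 0.00512
  Factory E: 0.15 × 0.03 = 0.0045
Normalizing constant = 0.22545.
P(Factory A | evidence) = 0.024 / 0.22545 ≈ 0.1065.

0.1065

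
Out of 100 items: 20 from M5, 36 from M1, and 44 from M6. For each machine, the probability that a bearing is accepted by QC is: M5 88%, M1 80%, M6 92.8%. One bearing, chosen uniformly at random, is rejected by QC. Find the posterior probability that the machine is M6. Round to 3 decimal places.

0.248

Taking complements, P(rejected | each) = M5 0.12, M1 0.2, M6 0.072.
Compute prior × likelihood for every hypothesis:
  M5: 0.2 × 0.12 = 0.024
  M1: 0.36 × 0.2 = 0.072
  M6: 0.44 × 0.072 = 0.03168
Normalizing constant = 0.12768.
P(M6 | evidence) = 0.03168 / 0.12768 ≈ 0.248.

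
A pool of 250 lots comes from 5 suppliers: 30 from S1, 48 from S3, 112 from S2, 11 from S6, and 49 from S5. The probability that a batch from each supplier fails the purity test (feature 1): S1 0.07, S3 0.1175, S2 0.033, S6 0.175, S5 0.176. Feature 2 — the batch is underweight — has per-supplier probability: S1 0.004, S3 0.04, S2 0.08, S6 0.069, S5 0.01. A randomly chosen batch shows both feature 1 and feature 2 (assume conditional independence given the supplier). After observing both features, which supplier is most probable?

Compute prior × likelihood for every hypothesis:
  S1: 0.12 × 0.07 × 0.004 = 0.0000336
  S3: 0.192 × 0.1175 × 0.04 = 0.0009024
  S2: 0.448 × 0.033 × 0.08 = 0.00118272
  S6: 0.044 × 0.175 × 0.069 = 0.0005313
  S5: 0.196 × 0.176 × 0.01 = 0.00034496
Total = 0.00299498.
Largest term belongs to S2, so S2 is most probable.

S2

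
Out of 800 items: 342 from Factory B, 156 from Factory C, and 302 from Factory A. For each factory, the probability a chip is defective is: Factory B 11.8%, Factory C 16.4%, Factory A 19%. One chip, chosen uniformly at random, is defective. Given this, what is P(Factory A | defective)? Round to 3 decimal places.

0.465

Unnormalized posteriors (prior × likelihood):
  Factory B: 0.4275 × 0.118 = 0.050445
  Factory C: 0.195 × 0.164 = 0.03198
  Factory A: 0.3775 × 0.19 = 0.071725
Normalizing constant = 0.15415.
P(Factory A | evidence) = 0.071725 / 0.15415 ≈ 0.465.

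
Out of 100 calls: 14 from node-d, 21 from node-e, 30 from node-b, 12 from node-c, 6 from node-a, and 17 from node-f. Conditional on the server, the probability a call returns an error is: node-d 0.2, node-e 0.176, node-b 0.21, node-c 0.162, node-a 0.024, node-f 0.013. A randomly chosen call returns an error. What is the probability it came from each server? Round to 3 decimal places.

Unnormalized posteriors (prior × likelihood):
  node-d: 0.14 × 0.2 = 0.028
  node-e: 0.21 × 0.176 = 0.03696
  node-b: 0.3 × 0.21 = 0.063
  node-c: 0.12 × 0.162 = 0.01944
  node-a: 0.06 × 0.024 = 0.00144
  node-f: 0.17 × 0.013 = 0.00221
Normalizing constant = 0.15105.
P(node-d | error) = 0.028/0.15105 ≈ 0.185
P(node-e | error) = 0.03696/0.15105 ≈ 0.245
P(node-b | error) = 0.063/0.15105 ≈ 0.417
P(node-c | error) = 0.01944/0.15105 ≈ 0.129
P(node-a | error) = 0.00144/0.15105 ≈ 0.010
P(node-f | error) = 0.00221/0.15105 ≈ 0.015
(Check: 0.185+0.245+0.417+0.129+0.010+0.015 = 1.001.)

node-d 0.185, node-e 0.245, node-b 0.417, node-c 0.129, node-a 0.010, node-f 0.015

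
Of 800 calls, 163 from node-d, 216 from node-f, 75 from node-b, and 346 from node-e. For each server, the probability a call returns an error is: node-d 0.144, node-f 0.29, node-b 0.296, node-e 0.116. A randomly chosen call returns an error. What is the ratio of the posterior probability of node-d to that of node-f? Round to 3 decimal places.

0.375

Unnormalized posteriors (prior × likelihood):
  node-d: 0.20375 × 0.144 = 0.02934
  node-f: 0.27 × 0.29 = 0.0783
  node-b: 0.09375 × 0.296 = 0.02775
  node-e: 0.4325 × 0.116 = 0.05017
Normalizing constant = 0.18556.
The ratio is 0.02934 / 0.0783 (the normalizer cancels) = 0.375.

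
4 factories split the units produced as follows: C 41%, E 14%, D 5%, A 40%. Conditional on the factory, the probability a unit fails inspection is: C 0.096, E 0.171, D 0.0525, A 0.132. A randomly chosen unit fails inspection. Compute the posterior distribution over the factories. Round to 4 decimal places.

C 0.3315, E 0.2016, D 0.0221, A 0.4447

Prior × likelihood for each hypothesis:
  C: 0.41 × 0.096 = 0.03936
  E: 0.14 × 0.171 = 0.02394
  D: 0.05 × 0.0525 = 0.002625
  A: 0.4 × 0.132 = 0.0528
Sum = 0.118725.
P(C | nonconforming) = 0.03936/0.118725 ≈ 0.3315
P(E | nonconforming) = 0.02394/0.118725 ≈ 0.2016
P(D | nonconforming) = 0.002625/0.118725 ≈ 0.0221
P(A | nonconforming) = 0.0528/0.118725 ≈ 0.4447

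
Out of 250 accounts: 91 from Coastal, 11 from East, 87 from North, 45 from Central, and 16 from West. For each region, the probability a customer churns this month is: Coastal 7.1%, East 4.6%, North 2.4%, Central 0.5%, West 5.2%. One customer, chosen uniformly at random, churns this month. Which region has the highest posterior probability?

Prior × likelihood for each hypothesis:
  Coastal: 0.364 × 0.071 = 0.025844
  East: 0.044 × 0.046 = 0.002024
  North: 0.348 × 0.024 = 0.008352
  Central: 0.18 × 0.005 = 0.0009
  West: 0.064 × 0.052 = 0.003328
Sum = 0.040448.
Largest term belongs to Coastal, so Coastal is most probable.

Coastal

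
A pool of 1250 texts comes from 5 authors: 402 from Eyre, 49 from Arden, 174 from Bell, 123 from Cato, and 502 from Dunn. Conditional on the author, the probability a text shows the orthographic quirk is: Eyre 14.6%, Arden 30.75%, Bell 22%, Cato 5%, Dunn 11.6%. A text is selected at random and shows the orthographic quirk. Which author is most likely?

Compute prior × likelihood for every hypothesis:
  Eyre: 0.3216 × 0.146 = 0.0469536
  Arden: 0.0392 × 0.3075 = 0.012054
  Bell: 0.1392 × 0.22 = 0.030624
  Cato: 0.0984 × 0.05 = 0.00492
  Dunn: 0.4016 × 0.116 = 0.0465856
Normalizing constant = 0.1411372.
Largest term belongs to Eyre, so Eyre is most probable.

Eyre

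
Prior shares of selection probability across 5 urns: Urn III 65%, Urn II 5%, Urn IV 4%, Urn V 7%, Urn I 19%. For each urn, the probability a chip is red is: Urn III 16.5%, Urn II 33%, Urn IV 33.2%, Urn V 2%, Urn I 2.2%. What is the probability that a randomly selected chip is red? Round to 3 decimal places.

0.143

Unnormalized posteriors (prior × likelihood):
  Urn III: 0.65 × 0.165 = 0.10725
  Urn II: 0.05 × 0.33 = 0.0165
  Urn IV: 0.04 × 0.332 = 0.01328
  Urn V: 0.07 × 0.02 = 0.0014
  Urn I: 0.19 × 0.022 = 0.00418
P(red) = 0.10725 + 0.0165 + 0.01328 + 0.0014 + 0.00418 = 0.14261 → 0.143.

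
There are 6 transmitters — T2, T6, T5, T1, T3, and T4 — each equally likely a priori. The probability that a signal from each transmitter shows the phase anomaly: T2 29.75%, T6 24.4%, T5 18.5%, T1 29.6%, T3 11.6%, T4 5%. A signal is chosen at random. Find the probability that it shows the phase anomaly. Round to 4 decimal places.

0.1981

Since the prior is uniform, the posterior is proportional to the likelihood:
  T2: 0.2975
  T6: 0.244
  T5: 0.185
  T1: 0.296
  T3: 0.116
  T4: 0.05
P(anomaly) = (1/6) × (0.2975 + 0.244 + 0.185 + 0.296 + 0.116 + 0.05) = 1.1885/6 ≈ 0.1981.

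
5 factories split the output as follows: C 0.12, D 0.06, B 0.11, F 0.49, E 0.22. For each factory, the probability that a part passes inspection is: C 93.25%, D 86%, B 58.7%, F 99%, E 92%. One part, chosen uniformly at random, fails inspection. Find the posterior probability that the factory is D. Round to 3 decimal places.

Taking complements, P(nonconforming | each) = C 0.0675, D 0.14, B 0.413, F 0.01, E 0.08.
Compute prior × likelihood for every hypothesis:
  C: 0.12 × 0.0675 = 0.0081
  D: 0.06 × 0.14 = 0.0084
  B: 0.11 × 0.413 = 0.04543
  F: 0.49 × 0.01 = 0.0049
  E: 0.22 × 0.08 = 0.0176
Total = 0.08443.
P(D | evidence) = 0.0084 / 0.08443 ≈ 0.099.

0.099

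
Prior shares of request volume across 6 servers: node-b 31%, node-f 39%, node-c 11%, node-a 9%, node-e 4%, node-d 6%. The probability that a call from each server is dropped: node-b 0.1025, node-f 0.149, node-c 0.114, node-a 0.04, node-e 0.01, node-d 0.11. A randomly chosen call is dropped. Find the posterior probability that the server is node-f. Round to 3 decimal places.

Unnormalized posteriors (prior × likelihood):
  node-b: 0.31 × 0.1025 = 0.031775
  node-f: 0.39 × 0.149 = 0.05811
  node-c: 0.11 × 0.114 = 0.01254
  node-a: 0.09 × 0.04 = 0.0036
  node-e: 0.04 × 0.01 = 0.0004
  node-d: 0.06 × 0.11 = 0.0066
Normalizing constant = 0.113025.
P(node-f | evidence) = 0.05811 / 0.113025 ≈ 0.514.

0.514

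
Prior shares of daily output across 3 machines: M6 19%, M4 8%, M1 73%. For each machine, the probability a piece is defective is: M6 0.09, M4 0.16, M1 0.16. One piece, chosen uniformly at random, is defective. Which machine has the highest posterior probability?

M1

Prior × likelihood for each hypothesis:
  M6: 0.19 × 0.09 = 0.0171
  M4: 0.08 × 0.16 = 0.0128
  M1: 0.73 × 0.16 = 0.1168
Normalizing constant = 0.1467.
Largest term belongs to M1, so M1 is most probable.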